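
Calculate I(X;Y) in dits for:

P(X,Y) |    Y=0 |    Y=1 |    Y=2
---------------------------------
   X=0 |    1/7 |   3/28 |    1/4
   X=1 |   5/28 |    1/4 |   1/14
0.0364 dits

Mutual information: I(X;Y) = H(X) + H(Y) - H(X,Y)

Marginals:
P(X) = (1/2, 1/2), H(X) = 0.3010 dits
P(Y) = (9/28, 5/14, 9/28), H(Y) = 0.4766 dits

Joint entropy: H(X,Y) = 0.7412 dits

I(X;Y) = 0.3010 + 0.4766 - 0.7412 = 0.0364 dits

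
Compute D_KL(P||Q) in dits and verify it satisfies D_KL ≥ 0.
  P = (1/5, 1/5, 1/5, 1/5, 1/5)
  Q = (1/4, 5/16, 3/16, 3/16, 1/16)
0.0541 dits

KL divergence satisfies the Gibbs inequality: D_KL(P||Q) ≥ 0 for all distributions P, Q.

D_KL(P||Q) = Σ p(x) log(p(x)/q(x))
Term by term:
  x=0: 1/5 × log_10[(1/5)/(1/4)] = -0.0194
  x=1: 1/5 × log_10[(1/5)/(5/16)] = -0.0388
  x=2: 1/5 × log_10[(1/5)/(3/16)] = 0.0056
  x=3: 1/5 × log_10[(1/5)/(3/16)] = 0.0056
  x=4: 1/5 × log_10[(1/5)/(1/16)] = 0.1010
D_KL(P||Q) = 0.0541 dits

D_KL(P||Q) = 0.0541 ≥ 0 ✓

This non-negativity is a fundamental property: relative entropy cannot be negative because it measures how different Q is from P.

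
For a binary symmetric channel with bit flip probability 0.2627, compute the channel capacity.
0.1692 bits

For a binary symmetric channel (BSC) with error probability p:
Capacity C = 1 - H(p) bits per symbol

where H(p) = -p log₂(p) - (1-p) log₂(1-p) is the binary entropy function.

H(0.2627) = 0.8308 bits
C = 1 - 0.8308 = 0.1692 bits per symbol

This means we can reliably transmit up to 0.1692 bits of information per channel use.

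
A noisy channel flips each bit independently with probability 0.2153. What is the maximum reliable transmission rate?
0.2485 bits

For a binary symmetric channel (BSC) with error probability p:
Capacity C = 1 - H(p) bits per symbol

where H(p) = -p log₂(p) - (1-p) log₂(1-p) is the binary entropy function.

H(0.2153) = 0.7515 bits
C = 1 - 0.7515 = 0.2485 bits per symbol

This means we can reliably transmit up to 0.2485 bits of information per channel use.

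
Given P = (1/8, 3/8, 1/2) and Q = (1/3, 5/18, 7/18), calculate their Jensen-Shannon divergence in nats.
0.0317 nats

Jensen-Shannon divergence is:
JSD(P||Q) = 0.5 × D_KL(P||M) + 0.5 × D_KL(Q||M)
where M = 0.5 × (P + Q) is the mixture distribution.

M = 0.5 × (1/8, 3/8, 1/2) + 0.5 × (1/3, 5/18, 7/18) = (0.229167, 0.326389, 4/9)

D_KL(P||M) = 0.0352 nats
D_KL(Q||M) = 0.0282 nats

JSD(P||Q) = 0.5 × 0.0352 + 0.5 × 0.0282 = 0.0317 nats

Unlike KL divergence, JSD is symmetric and bounded: 0 ≤ JSD ≤ log(2).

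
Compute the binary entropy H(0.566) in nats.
0.6844 nats

The binary entropy function is:
H(p) = -p log(p) - (1-p) log(1-p)

H(0.566) = -0.566 × log_e(0.566) - 0.434 × log_e(0.434)
H(0.566) = 0.6844 nats

Note: Binary entropy is maximized at p=0.5 (H=1 bit) and minimized at p=0 or p=1 (H=0).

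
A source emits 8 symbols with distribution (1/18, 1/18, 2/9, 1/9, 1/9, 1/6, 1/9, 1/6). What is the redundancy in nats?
0.0944 nats

Redundancy measures how far a source is from maximum entropy:
R = H_max - H(X)

Maximum entropy for 8 symbols: H_max = log_e(8) = 2.0794 nats
Actual entropy: H(X) = 1.9851 nats
Redundancy: R = 2.0794 - 1.9851 = 0.0944 nats

This redundancy represents potential for compression: the source could be compressed by 0.0944 nats per symbol.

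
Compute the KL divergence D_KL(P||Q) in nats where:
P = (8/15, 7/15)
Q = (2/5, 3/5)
0.0362 nats

KL divergence: D_KL(P||Q) = Σ p(x) log(p(x)/q(x))

Computing term by term:
  x=0: 8/15 × log_e[(8/15)/(2/5)] = 8/15 × 0.2877 = 0.1534
  x=1: 7/15 × log_e[(7/15)/(3/5)] = 7/15 × -0.2513 = -0.1173

D_KL(P||Q) = 0.0362 nats

Note: KL divergence is always non-negative and equals 0 iff P = Q.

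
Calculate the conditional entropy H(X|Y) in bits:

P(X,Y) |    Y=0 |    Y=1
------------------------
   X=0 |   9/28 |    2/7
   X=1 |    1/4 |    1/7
0.9585 bits

Using the chain rule: H(X|Y) = H(X,Y) - H(Y)

First, compute H(X,Y) = 1.9438 bits

Marginal P(Y) = (4/7, 3/7)
H(Y) = 0.9852 bits

H(X|Y) = H(X,Y) - H(Y) = 1.9438 - 0.9852 = 0.9585 bits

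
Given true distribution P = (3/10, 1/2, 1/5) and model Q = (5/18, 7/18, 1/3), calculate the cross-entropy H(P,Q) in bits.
1.5527 bits

Cross-entropy: H(P,Q) = -Σ p(x) log q(x)

Alternatively: H(P,Q) = H(P) + D_KL(P||Q)
H(P) = 1.4855 bits
D_KL(P||Q) = 0.0672 bits

H(P,Q) = 1.4855 + 0.0672 = 1.5527 bits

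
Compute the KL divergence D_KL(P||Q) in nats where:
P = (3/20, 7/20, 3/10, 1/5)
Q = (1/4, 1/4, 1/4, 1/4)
0.0512 nats

KL divergence: D_KL(P||Q) = Σ p(x) log(p(x)/q(x))

Computing term by term:
  x=0: 3/20 × log_e[(3/20)/(1/4)] = 3/20 × -0.5108 = -0.0766
  x=1: 7/20 × log_e[(7/20)/(1/4)] = 7/20 × 0.3365 = 0.1178
  x=2: 3/10 × log_e[(3/10)/(1/4)] = 3/10 × 0.1823 = 0.0547
  x=3: 1/5 × log_e[(1/5)/(1/4)] = 1/5 × -0.2231 = -0.0446

D_KL(P||Q) = 0.0512 nats

Note: KL divergence is always non-negative and equals 0 iff P = Q.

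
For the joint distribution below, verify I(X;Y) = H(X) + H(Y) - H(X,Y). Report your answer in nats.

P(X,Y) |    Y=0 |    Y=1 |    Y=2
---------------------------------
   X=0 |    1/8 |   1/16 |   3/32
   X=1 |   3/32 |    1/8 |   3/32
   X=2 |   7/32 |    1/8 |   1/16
I(X;Y) = 0.0333 nats

Mutual information has multiple equivalent forms:
- I(X;Y) = H(X) - H(X|Y)
- I(X;Y) = H(Y) - H(Y|X)
- I(X;Y) = H(X) + H(Y) - H(X,Y)

Computing all quantities:
H(X) = 1.0862, H(Y) = 1.0717, H(X,Y) = 2.1246
H(X|Y) = 1.0528, H(Y|X) = 1.0384

Verification:
H(X) - H(X|Y) = 1.0862 - 1.0528 = 0.0333
H(Y) - H(Y|X) = 1.0717 - 1.0384 = 0.0333
H(X) + H(Y) - H(X,Y) = 1.0862 + 1.0717 - 2.1246 = 0.0333

All forms give I(X;Y) = 0.0333 nats. ✓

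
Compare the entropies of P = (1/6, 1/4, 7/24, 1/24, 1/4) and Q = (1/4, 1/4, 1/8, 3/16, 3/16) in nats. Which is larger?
Q

Computing entropies in nats:
H(P) = 1.4836
H(Q) = 1.5808

Distribution Q has higher entropy.

Intuition: The distribution closer to uniform (more spread out) has higher entropy.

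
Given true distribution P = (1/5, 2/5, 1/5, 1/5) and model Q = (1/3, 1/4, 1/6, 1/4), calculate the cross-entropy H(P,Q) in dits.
0.6123 dits

Cross-entropy: H(P,Q) = -Σ p(x) log q(x)

Alternatively: H(P,Q) = H(P) + D_KL(P||Q)
H(P) = 0.5786 dits
D_KL(P||Q) = 0.0337 dits

H(P,Q) = 0.5786 + 0.0337 = 0.6123 dits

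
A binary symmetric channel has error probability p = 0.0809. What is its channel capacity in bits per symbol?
0.5947 bits

For a binary symmetric channel (BSC) with error probability p:
Capacity C = 1 - H(p) bits per symbol

where H(p) = -p log₂(p) - (1-p) log₂(1-p) is the binary entropy function.

H(0.0809) = 0.4053 bits
C = 1 - 0.4053 = 0.5947 bits per symbol

This means we can reliably transmit up to 0.5947 bits of information per channel use.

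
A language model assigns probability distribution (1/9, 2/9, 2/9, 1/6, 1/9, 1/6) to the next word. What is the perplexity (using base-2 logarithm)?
5.7777

Perplexity is 2^H (or exp(H) for natural log).

First, H = -Σ p log p = 2.5305 bits
Perplexity = 2^2.5305 = 5.7777

Interpretation: The model's uncertainty is equivalent to choosing uniformly among 5.8 options.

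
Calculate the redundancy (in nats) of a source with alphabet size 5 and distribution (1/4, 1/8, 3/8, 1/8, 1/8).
0.1153 nats

Redundancy measures how far a source is from maximum entropy:
R = H_max - H(X)

Maximum entropy for 5 symbols: H_max = log_e(5) = 1.6094 nats
Actual entropy: H(X) = 1.4942 nats
Redundancy: R = 1.6094 - 1.4942 = 0.1153 nats

This redundancy represents potential for compression: the source could be compressed by 0.1153 nats per symbol.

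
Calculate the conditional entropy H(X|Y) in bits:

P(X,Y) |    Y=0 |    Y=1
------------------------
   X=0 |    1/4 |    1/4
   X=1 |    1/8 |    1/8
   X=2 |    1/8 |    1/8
1.5000 bits

Using the chain rule: H(X|Y) = H(X,Y) - H(Y)

First, compute H(X,Y) = 2.5000 bits

Marginal P(Y) = (1/2, 1/2)
H(Y) = 1.0000 bits

H(X|Y) = H(X,Y) - H(Y) = 2.5000 - 1.0000 = 1.5000 bits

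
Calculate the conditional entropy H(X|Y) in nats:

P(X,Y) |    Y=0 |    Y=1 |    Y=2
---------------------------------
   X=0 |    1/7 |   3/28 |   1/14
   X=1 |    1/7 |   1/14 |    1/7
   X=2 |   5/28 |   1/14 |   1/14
1.0742 nats

Using the chain rule: H(X|Y) = H(X,Y) - H(Y)

First, compute H(X,Y) = 2.1349 nats

Marginal P(Y) = (13/28, 1/4, 2/7)
H(Y) = 1.0607 nats

H(X|Y) = H(X,Y) - H(Y) = 2.1349 - 1.0607 = 1.0742 nats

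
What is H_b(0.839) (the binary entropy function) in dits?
0.1917 dits

The binary entropy function is:
H(p) = -p log(p) - (1-p) log(1-p)

H(0.839) = -0.839 × log_10(0.839) - 0.161 × log_10(0.161)
H(0.839) = 0.1917 dits

Note: Binary entropy is maximized at p=0.5 (H=1 bit) and minimized at p=0 or p=1 (H=0).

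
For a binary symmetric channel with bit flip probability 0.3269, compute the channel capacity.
0.0883 bits

For a binary symmetric channel (BSC) with error probability p:
Capacity C = 1 - H(p) bits per symbol

where H(p) = -p log₂(p) - (1-p) log₂(1-p) is the binary entropy function.

H(0.3269) = 0.9117 bits
C = 1 - 0.9117 = 0.0883 bits per symbol

This means we can reliably transmit up to 0.0883 bits of information per channel use.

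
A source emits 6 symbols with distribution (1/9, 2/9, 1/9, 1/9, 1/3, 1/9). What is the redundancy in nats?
0.1148 nats

Redundancy measures how far a source is from maximum entropy:
R = H_max - H(X)

Maximum entropy for 6 symbols: H_max = log_e(6) = 1.7918 nats
Actual entropy: H(X) = 1.6770 nats
Redundancy: R = 1.7918 - 1.6770 = 0.1148 nats

This redundancy represents potential for compression: the source could be compressed by 0.1148 nats per symbol.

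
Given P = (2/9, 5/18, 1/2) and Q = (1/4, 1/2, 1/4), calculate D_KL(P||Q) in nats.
0.1571 nats

KL divergence: D_KL(P||Q) = Σ p(x) log(p(x)/q(x))

Computing term by term:
  x=0: 2/9 × log_e[(2/9)/(1/4)] = 2/9 × -0.1178 = -0.0262
  x=1: 5/18 × log_e[(5/18)/(1/2)] = 5/18 × -0.5878 = -0.1633
  x=2: 1/2 × log_e[(1/2)/(1/4)] = 1/2 × 0.6931 = 0.3466

D_KL(P||Q) = 0.1571 nats

Note: KL divergence is always non-negative and equals 0 iff P = Q.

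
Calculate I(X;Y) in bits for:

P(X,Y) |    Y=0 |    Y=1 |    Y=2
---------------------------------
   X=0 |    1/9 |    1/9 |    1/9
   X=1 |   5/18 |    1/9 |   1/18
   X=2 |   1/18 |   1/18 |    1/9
0.1077 bits

Mutual information: I(X;Y) = H(X) + H(Y) - H(X,Y)

Marginals:
P(X) = (1/3, 4/9, 2/9), H(X) = 1.5305 bits
P(Y) = (4/9, 5/18, 5/18), H(Y) = 1.5466 bits

Joint entropy: H(X,Y) = 2.9694 bits

I(X;Y) = 1.5305 + 1.5466 - 2.9694 = 0.1077 bits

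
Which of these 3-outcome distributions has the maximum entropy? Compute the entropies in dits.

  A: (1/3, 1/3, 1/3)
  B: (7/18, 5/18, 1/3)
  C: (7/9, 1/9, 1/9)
A

For a discrete distribution over n outcomes, entropy is maximized by the uniform distribution.

Computing entropies:
H(A) = 0.4771 dits
H(B) = 0.4731 dits
H(C) = 0.2969 dits

The uniform distribution (where all probabilities equal 1/3) achieves the maximum entropy of log_10(3) = 0.4771 dits.

Distribution A has the highest entropy.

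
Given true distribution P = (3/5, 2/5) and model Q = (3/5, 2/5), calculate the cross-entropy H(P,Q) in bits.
0.9710 bits

Cross-entropy: H(P,Q) = -Σ p(x) log q(x)

Alternatively: H(P,Q) = H(P) + D_KL(P||Q)
H(P) = 0.9710 bits
D_KL(P||Q) = 0.0000 bits

H(P,Q) = 0.9710 + 0.0000 = 0.9710 bits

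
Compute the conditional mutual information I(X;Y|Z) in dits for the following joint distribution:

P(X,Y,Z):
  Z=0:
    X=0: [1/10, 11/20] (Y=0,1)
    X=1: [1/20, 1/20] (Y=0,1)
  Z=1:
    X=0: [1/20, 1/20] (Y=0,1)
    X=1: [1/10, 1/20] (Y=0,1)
0.0132 dits

Conditional mutual information: I(X;Y|Z) = H(X|Z) + H(Y|Z) - H(X,Y|Z)

H(Z) = 0.2442
H(X,Z) = 0.4452 → H(X|Z) = 0.2010
H(Y,Z) = 0.4803 → H(Y|Z) = 0.2361
H(X,Y,Z) = 0.6681 → H(X,Y|Z) = 0.4238

I(X;Y|Z) = 0.2010 + 0.2361 - 0.4238 = 0.0132 dits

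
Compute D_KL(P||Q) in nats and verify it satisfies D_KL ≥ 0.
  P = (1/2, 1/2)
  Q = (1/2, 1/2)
0.0000 nats

KL divergence satisfies the Gibbs inequality: D_KL(P||Q) ≥ 0 for all distributions P, Q.

D_KL(P||Q) = Σ p(x) log(p(x)/q(x))
Term by term:
  x=0: 1/2 × log_e[(1/2)/(1/2)] = 0.0000
  x=1: 1/2 × log_e[(1/2)/(1/2)] = 0.0000
D_KL(P||Q) = 0.0000 nats

D_KL(P||Q) = 0.0000 ≥ 0 ✓

This non-negativity is a fundamental property: relative entropy cannot be negative because it measures how different Q is from P.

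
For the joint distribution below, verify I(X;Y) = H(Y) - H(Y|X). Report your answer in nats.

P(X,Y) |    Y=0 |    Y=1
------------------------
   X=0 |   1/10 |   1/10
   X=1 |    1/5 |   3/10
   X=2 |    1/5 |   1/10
I(X;Y) = 0.0271 nats

Mutual information has multiple equivalent forms:
- I(X;Y) = H(X) - H(X|Y)
- I(X;Y) = H(Y) - H(Y|X)
- I(X;Y) = H(X) + H(Y) - H(X,Y)

Computing all quantities:
H(X) = 1.0297, H(Y) = 0.6931, H(X,Y) = 1.6957
H(X|Y) = 1.0026, H(Y|X) = 0.6661

Verification:
H(X) - H(X|Y) = 1.0297 - 1.0026 = 0.0271
H(Y) - H(Y|X) = 0.6931 - 0.6661 = 0.0271
H(X) + H(Y) - H(X,Y) = 1.0297 + 0.6931 - 1.6957 = 0.0271

All forms give I(X;Y) = 0.0271 nats. ✓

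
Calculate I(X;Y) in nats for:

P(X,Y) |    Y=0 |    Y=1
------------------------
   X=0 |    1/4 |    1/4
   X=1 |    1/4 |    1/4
0.0000 nats

Mutual information: I(X;Y) = H(X) + H(Y) - H(X,Y)

Marginals:
P(X) = (1/2, 1/2), H(X) = 0.6931 nats
P(Y) = (1/2, 1/2), H(Y) = 0.6931 nats

Joint entropy: H(X,Y) = 1.3863 nats

I(X;Y) = 0.6931 + 0.6931 - 1.3863 = 0.0000 nats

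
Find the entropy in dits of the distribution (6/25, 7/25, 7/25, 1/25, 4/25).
0.6416 dits

Shannon entropy is H(X) = -Σ p(x) log p(x).

For P = (6/25, 7/25, 7/25, 1/25, 4/25):
H = -6/25 × log_10(6/25) -7/25 × log_10(7/25) -7/25 × log_10(7/25) -1/25 × log_10(1/25) -4/25 × log_10(4/25)
H = 0.6416 dits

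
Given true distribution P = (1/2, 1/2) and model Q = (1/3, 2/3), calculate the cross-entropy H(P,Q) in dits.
0.3266 dits

Cross-entropy: H(P,Q) = -Σ p(x) log q(x)

Alternatively: H(P,Q) = H(P) + D_KL(P||Q)
H(P) = 0.3010 dits
D_KL(P||Q) = 0.0256 dits

H(P,Q) = 0.3010 + 0.0256 = 0.3266 dits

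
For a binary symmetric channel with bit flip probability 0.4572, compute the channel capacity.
0.0053 bits

For a binary symmetric channel (BSC) with error probability p:
Capacity C = 1 - H(p) bits per symbol

where H(p) = -p log₂(p) - (1-p) log₂(1-p) is the binary entropy function.

H(0.4572) = 0.9947 bits
C = 1 - 0.9947 = 0.0053 bits per symbol

This means we can reliably transmit up to 0.0053 bits of information per channel use.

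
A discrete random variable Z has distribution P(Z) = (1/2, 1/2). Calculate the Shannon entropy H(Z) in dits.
0.3010 dits

Shannon entropy is H(X) = -Σ p(x) log p(x).

For P = (1/2, 1/2):
H = -1/2 × log_10(1/2) -1/2 × log_10(1/2)
H = 0.3010 dits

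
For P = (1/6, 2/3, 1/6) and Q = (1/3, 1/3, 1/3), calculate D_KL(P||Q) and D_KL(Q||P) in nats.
D_KL(P||Q) = 0.2310, D_KL(Q||P) = 0.2310

KL divergence is not symmetric: D_KL(P||Q) ≠ D_KL(Q||P) in general.

D_KL(P||Q) = 0.2310 nats
D_KL(Q||P) = 0.2310 nats

In this case they happen to be equal (to 4 decimal places).

This asymmetry is why KL divergence is not a true distance metric.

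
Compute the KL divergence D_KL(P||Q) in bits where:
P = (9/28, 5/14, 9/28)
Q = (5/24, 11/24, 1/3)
0.0557 bits

KL divergence: D_KL(P||Q) = Σ p(x) log(p(x)/q(x))

Computing term by term:
  x=0: 9/28 × log_2[(9/28)/(5/24)] = 9/28 × 0.6256 = 0.2011
  x=1: 5/14 × log_2[(5/14)/(11/24)] = 5/14 × -0.3599 = -0.1285
  x=2: 9/28 × log_2[(9/28)/(1/3)] = 9/28 × -0.0525 = -0.0169

D_KL(P||Q) = 0.0557 bits

Note: KL divergence is always non-negative and equals 0 iff P = Q.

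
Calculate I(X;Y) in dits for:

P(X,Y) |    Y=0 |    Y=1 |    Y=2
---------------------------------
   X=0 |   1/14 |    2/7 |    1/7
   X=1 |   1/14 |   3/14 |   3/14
0.0053 dits

Mutual information: I(X;Y) = H(X) + H(Y) - H(X,Y)

Marginals:
P(X) = (1/2, 1/2), H(X) = 0.3010 dits
P(Y) = (1/7, 1/2, 5/14), H(Y) = 0.4309 dits

Joint entropy: H(X,Y) = 0.7266 dits

I(X;Y) = 0.3010 + 0.4309 - 0.7266 = 0.0053 dits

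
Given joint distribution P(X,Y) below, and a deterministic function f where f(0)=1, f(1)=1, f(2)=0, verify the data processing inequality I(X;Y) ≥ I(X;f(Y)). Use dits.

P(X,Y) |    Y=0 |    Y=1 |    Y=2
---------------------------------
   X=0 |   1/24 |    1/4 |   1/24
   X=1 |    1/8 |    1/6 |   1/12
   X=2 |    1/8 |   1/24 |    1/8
I(X;Y) = 0.0554, I(X;f(Y)) = 0.0169, inequality holds: 0.0554 ≥ 0.0169

Data Processing Inequality: For any Markov chain X → Y → Z, we have I(X;Y) ≥ I(X;Z).

Here Z = f(Y) is a deterministic function of Y, forming X → Y → Z.

Original I(X;Y) = 0.0554 dits

After applying f:
P(X,Z) where Z=f(Y):
- P(X,Z=0) = P(X,Y=2)
- P(X,Z=1) = P(X,Y=0) + P(X,Y=1)

I(X;Z) = I(X;f(Y)) = 0.0169 dits

Verification: 0.0554 ≥ 0.0169 ✓

Information cannot be created by processing; the function f can only lose information about X.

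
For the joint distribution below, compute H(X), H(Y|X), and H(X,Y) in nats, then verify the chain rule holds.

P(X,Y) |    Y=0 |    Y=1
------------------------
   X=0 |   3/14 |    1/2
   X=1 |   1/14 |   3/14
H(X,Y) = 1.1953, H(X) = 0.5983, H(Y|X) = 0.5970 (all in nats)

Chain rule: H(X,Y) = H(X) + H(Y|X)

Left side — joint entropy directly:
H(X,Y) = -Σ p(x,y) log p(x,y) = 1.1953 nats

Right side — compute H(Y|X) from the conditional distributions:
P(X) = (5/7, 2/7), so H(X) = 0.5983 nats
H(Y|X) = Σ_x P(X=x) · H(Y|X=x):
  P(Y|X=0) = (3/10, 7/10), H(Y|X=0) = 0.6109, weight P(X=0) = 5/7
  P(Y|X=1) = (1/4, 3/4), H(Y|X=1) = 0.5623, weight P(X=1) = 2/7
H(Y|X) = 0.5970 nats

H(X) + H(Y|X) = 0.5983 + 0.5970 = 1.1953 nats

Both sides equal 1.1953 nats. ✓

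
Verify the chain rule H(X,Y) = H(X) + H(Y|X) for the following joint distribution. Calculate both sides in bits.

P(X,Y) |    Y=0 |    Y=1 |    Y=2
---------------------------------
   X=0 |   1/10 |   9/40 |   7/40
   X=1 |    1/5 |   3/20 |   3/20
H(X,Y) = 2.5419, H(X) = 1.0000, H(Y|X) = 1.5419 (all in bits)

Chain rule: H(X,Y) = H(X) + H(Y|X)

Left side — joint entropy directly:
H(X,Y) = -Σ p(x,y) log p(x,y) = 2.5419 bits

Right side — compute H(Y|X) from the conditional distributions:
P(X) = (1/2, 1/2), so H(X) = 1.0000 bits
H(Y|X) = Σ_x P(X=x) · H(Y|X=x):
  P(Y|X=0) = (1/5, 9/20, 7/20), H(Y|X=0) = 1.5129, weight P(X=0) = 1/2
  P(Y|X=1) = (2/5, 3/10, 3/10), H(Y|X=1) = 1.5710, weight P(X=1) = 1/2
H(Y|X) = 1.5419 bits

H(X) + H(Y|X) = 1.0000 + 1.5419 = 2.5419 bits

Both sides equal 2.5419 bits. ✓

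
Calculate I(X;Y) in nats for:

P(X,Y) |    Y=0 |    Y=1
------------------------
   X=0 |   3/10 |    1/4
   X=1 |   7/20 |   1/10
0.0301 nats

Mutual information: I(X;Y) = H(X) + H(Y) - H(X,Y)

Marginals:
P(X) = (11/20, 9/20), H(X) = 0.6881 nats
P(Y) = (13/20, 7/20), H(Y) = 0.6474 nats

Joint entropy: H(X,Y) = 1.3055 nats

I(X;Y) = 0.6881 + 0.6474 - 1.3055 = 0.0301 nats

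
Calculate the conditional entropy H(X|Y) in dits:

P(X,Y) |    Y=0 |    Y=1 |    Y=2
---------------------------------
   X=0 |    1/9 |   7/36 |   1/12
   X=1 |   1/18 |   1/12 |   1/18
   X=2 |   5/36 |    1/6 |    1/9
0.4541 dits

Using the chain rule: H(X|Y) = H(X,Y) - H(Y)

First, compute H(X,Y) = 0.9184 dits

Marginal P(Y) = (11/36, 4/9, 1/4)
H(Y) = 0.4644 dits

H(X|Y) = H(X,Y) - H(Y) = 0.9184 - 0.4644 = 0.4541 dits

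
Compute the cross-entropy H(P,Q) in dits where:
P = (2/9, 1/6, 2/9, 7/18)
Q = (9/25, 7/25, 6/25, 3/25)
0.6866 dits

Cross-entropy: H(P,Q) = -Σ p(x) log q(x)

Alternatively: H(P,Q) = H(P) + D_KL(P||Q)
H(P) = 0.5795 dits
D_KL(P||Q) = 0.1070 dits

H(P,Q) = 0.5795 + 0.1070 = 0.6866 dits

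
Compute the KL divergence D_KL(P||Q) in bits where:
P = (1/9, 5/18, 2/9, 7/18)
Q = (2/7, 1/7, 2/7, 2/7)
0.2075 bits

KL divergence: D_KL(P||Q) = Σ p(x) log(p(x)/q(x))

Computing term by term:
  x=0: 1/9 × log_2[(1/9)/(2/7)] = 1/9 × -1.3626 = -0.1514
  x=1: 5/18 × log_2[(5/18)/(1/7)] = 5/18 × 0.9594 = 0.2665
  x=2: 2/9 × log_2[(2/9)/(2/7)] = 2/9 × -0.3626 = -0.0806
  x=3: 7/18 × log_2[(7/18)/(2/7)] = 7/18 × 0.4448 = 0.1730

D_KL(P||Q) = 0.2075 bits

Note: KL divergence is always non-negative and equals 0 iff P = Q.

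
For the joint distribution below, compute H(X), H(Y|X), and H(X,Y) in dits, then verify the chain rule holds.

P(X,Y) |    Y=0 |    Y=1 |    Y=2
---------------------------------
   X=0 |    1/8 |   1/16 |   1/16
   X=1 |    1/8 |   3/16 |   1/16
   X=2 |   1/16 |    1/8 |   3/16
H(X,Y) = 0.9123, H(X) = 0.4700, H(Y|X) = 0.4423 (all in dits)

Chain rule: H(X,Y) = H(X) + H(Y|X)

Left side — joint entropy directly:
H(X,Y) = -Σ p(x,y) log p(x,y) = 0.9123 dits

Right side — compute H(Y|X) from the conditional distributions:
P(X) = (1/4, 3/8, 3/8), so H(X) = 0.4700 dits
H(Y|X) = Σ_x P(X=x) · H(Y|X=x):
  P(Y|X=0) = (1/2, 1/4, 1/4), H(Y|X=0) = 0.4515, weight P(X=0) = 1/4
  P(Y|X=1) = (1/3, 1/2, 1/6), H(Y|X=1) = 0.4392, weight P(X=1) = 3/8
  P(Y|X=2) = (1/6, 1/3, 1/2), H(Y|X=2) = 0.4392, weight P(X=2) = 3/8
H(Y|X) = 0.4423 dits

H(X) + H(Y|X) = 0.4700 + 0.4423 = 0.9123 dits

Both sides equal 0.9123 dits. ✓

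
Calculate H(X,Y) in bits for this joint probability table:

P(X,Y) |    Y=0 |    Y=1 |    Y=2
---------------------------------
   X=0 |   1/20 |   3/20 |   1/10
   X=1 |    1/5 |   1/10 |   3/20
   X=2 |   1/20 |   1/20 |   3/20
3.0087 bits

Joint entropy is H(X,Y) = -Σ_{x,y} p(x,y) log p(x,y).

Summing over all non-zero entries:
H(X,Y) = -[1/20·log_2(1/20) + 3/20·log_2(3/20) + 1/10·log_2(1/10) + 1/5·log_2(1/5) + 1/10·log_2(1/10) + 3/20·log_2(3/20) + 1/20·log_2(1/20) + 1/20·log_2(1/20) + 3/20·log_2(3/20)]
H(X,Y) = 3.0087 bits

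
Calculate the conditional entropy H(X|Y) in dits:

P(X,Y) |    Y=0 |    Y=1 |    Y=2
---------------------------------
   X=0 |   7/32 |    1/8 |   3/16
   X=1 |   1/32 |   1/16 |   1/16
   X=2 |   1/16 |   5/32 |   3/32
0.4120 dits

Using the chain rule: H(X|Y) = H(X,Y) - H(Y)

First, compute H(X,Y) = 0.8887 dits

Marginal P(Y) = (5/16, 11/32, 11/32)
H(Y) = 0.4767 dits

H(X|Y) = H(X,Y) - H(Y) = 0.8887 - 0.4767 = 0.4120 dits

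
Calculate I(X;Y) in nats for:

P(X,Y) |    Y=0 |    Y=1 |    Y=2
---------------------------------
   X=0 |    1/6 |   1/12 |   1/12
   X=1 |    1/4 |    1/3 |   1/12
0.0321 nats

Mutual information: I(X;Y) = H(X) + H(Y) - H(X,Y)

Marginals:
P(X) = (1/3, 2/3), H(X) = 0.6365 nats
P(Y) = (5/12, 5/12, 1/6), H(Y) = 1.0282 nats

Joint entropy: H(X,Y) = 1.6326 nats

I(X;Y) = 0.6365 + 1.0282 - 1.6326 = 0.0321 nats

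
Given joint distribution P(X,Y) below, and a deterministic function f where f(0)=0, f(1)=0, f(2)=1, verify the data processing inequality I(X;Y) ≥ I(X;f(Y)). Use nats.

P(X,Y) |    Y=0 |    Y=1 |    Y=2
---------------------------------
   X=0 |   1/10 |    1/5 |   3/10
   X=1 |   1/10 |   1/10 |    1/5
I(X;Y) = 0.0069, I(X;f(Y)) = 0.0000, inequality holds: 0.0069 ≥ 0.0000

Data Processing Inequality: For any Markov chain X → Y → Z, we have I(X;Y) ≥ I(X;Z).

Here Z = f(Y) is a deterministic function of Y, forming X → Y → Z.

Original I(X;Y) = 0.0069 nats

After applying f:
P(X,Z) where Z=f(Y):
- P(X,Z=0) = P(X,Y=0) + P(X,Y=1)
- P(X,Z=1) = P(X,Y=2)

I(X;Z) = I(X;f(Y)) = 0.0000 nats

Verification: 0.0069 ≥ 0.0000 ✓

Information cannot be created by processing; the function f can only lose information about X.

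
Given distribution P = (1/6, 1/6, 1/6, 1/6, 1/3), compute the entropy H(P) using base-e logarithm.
1.5607 nats

Shannon entropy is H(X) = -Σ p(x) log p(x).

For P = (1/6, 1/6, 1/6, 1/6, 1/3):
H = -1/6 × log_e(1/6) -1/6 × log_e(1/6) -1/6 × log_e(1/6) -1/6 × log_e(1/6) -1/3 × log_e(1/3)
H = 1.5607 nats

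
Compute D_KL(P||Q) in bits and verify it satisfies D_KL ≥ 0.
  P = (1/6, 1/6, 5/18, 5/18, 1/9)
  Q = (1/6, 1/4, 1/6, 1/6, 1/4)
0.1819 bits

KL divergence satisfies the Gibbs inequality: D_KL(P||Q) ≥ 0 for all distributions P, Q.

D_KL(P||Q) = Σ p(x) log(p(x)/q(x))
Term by term:
  x=0: 1/6 × log_2[(1/6)/(1/6)] = 0.0000
  x=1: 1/6 × log_2[(1/6)/(1/4)] = -0.0975
  x=2: 5/18 × log_2[(5/18)/(1/6)] = 0.2047
  x=3: 5/18 × log_2[(5/18)/(1/6)] = 0.2047
  x=4: 1/9 × log_2[(1/9)/(1/4)] = -0.1300
D_KL(P||Q) = 0.1819 bits

D_KL(P||Q) = 0.1819 ≥ 0 ✓

This non-negativity is a fundamental property: relative entropy cannot be negative because it measures how different Q is from P.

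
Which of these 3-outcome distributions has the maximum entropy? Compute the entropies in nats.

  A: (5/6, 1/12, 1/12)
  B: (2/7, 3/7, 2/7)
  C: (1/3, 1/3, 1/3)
C

For a discrete distribution over n outcomes, entropy is maximized by the uniform distribution.

Computing entropies:
H(A) = 0.5661 nats
H(B) = 1.0790 nats
H(C) = 1.0986 nats

The uniform distribution (where all probabilities equal 1/3) achieves the maximum entropy of log_e(3) = 1.0986 nats.

Distribution C has the highest entropy.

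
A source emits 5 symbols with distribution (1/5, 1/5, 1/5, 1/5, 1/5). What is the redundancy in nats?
0.0000 nats

Redundancy measures how far a source is from maximum entropy:
R = H_max - H(X)

Maximum entropy for 5 symbols: H_max = log_e(5) = 1.6094 nats
Actual entropy: H(X) = 1.6094 nats
Redundancy: R = 1.6094 - 1.6094 = 0.0000 nats

This redundancy represents potential for compression: the source could be compressed by 0.0000 nats per symbol.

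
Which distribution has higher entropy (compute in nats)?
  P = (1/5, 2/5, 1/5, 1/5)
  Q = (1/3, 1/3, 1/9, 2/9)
P

Computing entropies in nats:
H(P) = 1.3322
H(Q) = 1.3108

Distribution P has higher entropy.

Intuition: The distribution closer to uniform (more spread out) has higher entropy.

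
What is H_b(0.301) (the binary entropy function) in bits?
0.8825 bits

The binary entropy function is:
H(p) = -p log(p) - (1-p) log(1-p)

H(0.301) = -0.301 × log_2(0.301) - 0.699 × log_2(0.699)
H(0.301) = 0.8825 bits

Note: Binary entropy is maximized at p=0.5 (H=1 bit) and minimized at p=0 or p=1 (H=0).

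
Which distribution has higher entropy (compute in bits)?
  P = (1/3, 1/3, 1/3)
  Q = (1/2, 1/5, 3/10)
P

Computing entropies in bits:
H(P) = 1.5850
H(Q) = 1.4855

Distribution P has higher entropy.

Intuition: The distribution closer to uniform (more spread out) has higher entropy.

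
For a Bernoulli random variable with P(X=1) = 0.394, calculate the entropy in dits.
0.2912 dits

The binary entropy function is:
H(p) = -p log(p) - (1-p) log(1-p)

H(0.394) = -0.394 × log_10(0.394) - 0.606 × log_10(0.606)
H(0.394) = 0.2912 dits

Note: Binary entropy is maximized at p=0.5 (H=1 bit) and minimized at p=0 or p=1 (H=0).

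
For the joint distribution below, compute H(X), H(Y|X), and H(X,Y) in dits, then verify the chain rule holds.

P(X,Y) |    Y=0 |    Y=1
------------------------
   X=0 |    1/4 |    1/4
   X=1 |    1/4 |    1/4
H(X,Y) = 0.6021, H(X) = 0.3010, H(Y|X) = 0.3010 (all in dits)

Chain rule: H(X,Y) = H(X) + H(Y|X)

Left side — joint entropy directly:
H(X,Y) = -Σ p(x,y) log p(x,y) = 0.6021 dits

Right side — compute H(Y|X) from the conditional distributions:
P(X) = (1/2, 1/2), so H(X) = 0.3010 dits
H(Y|X) = Σ_x P(X=x) · H(Y|X=x):
  P(Y|X=0) = (1/2, 1/2), H(Y|X=0) = 0.3010, weight P(X=0) = 1/2
  P(Y|X=1) = (1/2, 1/2), H(Y|X=1) = 0.3010, weight P(X=1) = 1/2
H(Y|X) = 0.3010 dits

H(X) + H(Y|X) = 0.3010 + 0.3010 = 0.6021 dits

Both sides equal 0.6021 dits. ✓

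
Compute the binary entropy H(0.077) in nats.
0.2714 nats

The binary entropy function is:
H(p) = -p log(p) - (1-p) log(1-p)

H(0.077) = -0.077 × log_e(0.077) - 0.923 × log_e(0.923)
H(0.077) = 0.2714 nats

Note: Binary entropy is maximized at p=0.5 (H=1 bit) and minimized at p=0 or p=1 (H=0).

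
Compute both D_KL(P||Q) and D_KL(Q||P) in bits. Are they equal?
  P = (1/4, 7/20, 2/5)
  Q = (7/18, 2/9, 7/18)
D_KL(P||Q) = 0.0863, D_KL(Q||P) = 0.0865

KL divergence is not symmetric: D_KL(P||Q) ≠ D_KL(Q||P) in general.

D_KL(P||Q) = 0.0863 bits
D_KL(Q||P) = 0.0865 bits

No, they are not equal!

This asymmetry is why KL divergence is not a true distance metric.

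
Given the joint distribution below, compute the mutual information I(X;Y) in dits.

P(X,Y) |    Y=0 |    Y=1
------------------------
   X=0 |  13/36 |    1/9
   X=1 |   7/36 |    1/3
0.0356 dits

Mutual information: I(X;Y) = H(X) + H(Y) - H(X,Y)

Marginals:
P(X) = (17/36, 19/36), H(X) = 0.3004 dits
P(Y) = (5/9, 4/9), H(Y) = 0.2983 dits

Joint entropy: H(X,Y) = 0.5631 dits

I(X;Y) = 0.3004 + 0.2983 - 0.5631 = 0.0356 dits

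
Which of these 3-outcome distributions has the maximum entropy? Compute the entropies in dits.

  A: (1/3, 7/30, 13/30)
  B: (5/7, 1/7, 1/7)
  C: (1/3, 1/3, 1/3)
C

For a discrete distribution over n outcomes, entropy is maximized by the uniform distribution.

Computing entropies:
H(A) = 0.4639 dits
H(B) = 0.3458 dits
H(C) = 0.4771 dits

The uniform distribution (where all probabilities equal 1/3) achieves the maximum entropy of log_10(3) = 0.4771 dits.

Distribution C has the highest entropy.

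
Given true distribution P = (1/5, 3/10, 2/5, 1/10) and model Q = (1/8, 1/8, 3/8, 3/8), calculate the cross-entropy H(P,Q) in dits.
0.6645 dits

Cross-entropy: H(P,Q) = -Σ p(x) log q(x)

Alternatively: H(P,Q) = H(P) + D_KL(P||Q)
H(P) = 0.5558 dits
D_KL(P||Q) = 0.1087 dits

H(P,Q) = 0.5558 + 0.1087 = 0.6645 dits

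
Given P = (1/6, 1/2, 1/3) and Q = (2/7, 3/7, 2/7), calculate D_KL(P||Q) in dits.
0.0168 dits

KL divergence: D_KL(P||Q) = Σ p(x) log(p(x)/q(x))

Computing term by term:
  x=0: 1/6 × log_10[(1/6)/(2/7)] = 1/6 × -0.2341 = -0.0390
  x=1: 1/2 × log_10[(1/2)/(3/7)] = 1/2 × 0.0669 = 0.0335
  x=2: 1/3 × log_10[(1/3)/(2/7)] = 1/3 × 0.0669 = 0.0223

D_KL(P||Q) = 0.0168 dits

Note: KL divergence is always non-negative and equals 0 iff P = Q.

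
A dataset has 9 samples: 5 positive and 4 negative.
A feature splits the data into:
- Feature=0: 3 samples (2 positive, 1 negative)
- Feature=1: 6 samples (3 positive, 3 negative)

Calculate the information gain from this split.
0.0183 bits

Information Gain = H(Y) - H(Y|Feature)

Before split:
P(positive) = 5/9 = 0.5556
H(Y) = 0.9911 bits

After split:
Feature=0: H = 0.9183 bits (weight = 3/9)
Feature=1: H = 1.0000 bits (weight = 6/9)
H(Y|Feature) = (3/9)×0.9183 + (6/9)×1.0000 = 0.9728 bits

Information Gain = 0.9911 - 0.9728 = 0.0183 bits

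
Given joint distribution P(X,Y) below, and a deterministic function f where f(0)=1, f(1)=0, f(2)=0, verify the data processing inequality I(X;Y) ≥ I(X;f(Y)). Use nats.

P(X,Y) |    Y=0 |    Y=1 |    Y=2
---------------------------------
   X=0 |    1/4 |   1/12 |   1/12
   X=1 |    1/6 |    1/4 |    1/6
I(X;Y) = 0.0522, I(X;f(Y)) = 0.0498, inequality holds: 0.0522 ≥ 0.0498

Data Processing Inequality: For any Markov chain X → Y → Z, we have I(X;Y) ≥ I(X;Z).

Here Z = f(Y) is a deterministic function of Y, forming X → Y → Z.

Original I(X;Y) = 0.0522 nats

After applying f:
P(X,Z) where Z=f(Y):
- P(X,Z=0) = P(X,Y=1) + P(X,Y=2)
- P(X,Z=1) = P(X,Y=0)

I(X;Z) = I(X;f(Y)) = 0.0498 nats

Verification: 0.0522 ≥ 0.0498 ✓

Information cannot be created by processing; the function f can only lose information about X.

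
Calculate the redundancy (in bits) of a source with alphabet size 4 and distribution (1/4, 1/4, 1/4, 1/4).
0.0000 bits

Redundancy measures how far a source is from maximum entropy:
R = H_max - H(X)

Maximum entropy for 4 symbols: H_max = log_2(4) = 2.0000 bits
Actual entropy: H(X) = 2.0000 bits
Redundancy: R = 2.0000 - 2.0000 = 0.0000 bits

This redundancy represents potential for compression: the source could be compressed by 0.0000 bits per symbol.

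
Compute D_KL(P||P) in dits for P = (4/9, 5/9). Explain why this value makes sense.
0.0000 dits

KL divergence satisfies the Gibbs inequality: D_KL(P||Q) ≥ 0 for all distributions P, Q.

D_KL(P||Q) = Σ p(x) log(p(x)/q(x))
Each term is p(x) × log_10(p(x)/p(x)) = p(x) × log_10(1) = 0, so the sum is 0.
D_KL(P||Q) = 0.0000 dits

When P = Q, the KL divergence is exactly 0, as there is no 'divergence' between identical distributions.

This non-negativity is a fundamental property: relative entropy cannot be negative because it measures how different Q is from P.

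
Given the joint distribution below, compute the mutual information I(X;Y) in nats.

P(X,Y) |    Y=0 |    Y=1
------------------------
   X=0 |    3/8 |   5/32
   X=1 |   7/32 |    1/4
0.0298 nats

Mutual information: I(X;Y) = H(X) + H(Y) - H(X,Y)

Marginals:
P(X) = (17/32, 15/32), H(X) = 0.6912 nats
P(Y) = (19/32, 13/32), H(Y) = 0.6755 nats

Joint entropy: H(X,Y) = 1.3369 nats

I(X;Y) = 0.6912 + 0.6755 - 1.3369 = 0.0298 nats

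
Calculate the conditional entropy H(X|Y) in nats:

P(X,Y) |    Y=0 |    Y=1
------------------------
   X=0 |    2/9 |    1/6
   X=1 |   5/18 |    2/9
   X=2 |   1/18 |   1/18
0.9571 nats

Using the chain rule: H(X|Y) = H(X,Y) - H(Y)

First, compute H(X,Y) = 1.6441 nats

Marginal P(Y) = (5/9, 4/9)
H(Y) = 0.6870 nats

H(X|Y) = H(X,Y) - H(Y) = 1.6441 - 0.6870 = 0.9571 nats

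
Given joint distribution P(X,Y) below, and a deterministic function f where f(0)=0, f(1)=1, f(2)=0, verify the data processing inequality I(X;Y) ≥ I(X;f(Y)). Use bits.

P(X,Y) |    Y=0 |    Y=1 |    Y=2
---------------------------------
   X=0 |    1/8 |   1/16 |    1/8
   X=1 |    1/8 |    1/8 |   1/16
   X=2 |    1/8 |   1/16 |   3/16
I(X;Y) = 0.0629, I(X;f(Y)) = 0.0385, inequality holds: 0.0629 ≥ 0.0385

Data Processing Inequality: For any Markov chain X → Y → Z, we have I(X;Y) ≥ I(X;Z).

Here Z = f(Y) is a deterministic function of Y, forming X → Y → Z.

Original I(X;Y) = 0.0629 bits

After applying f:
P(X,Z) where Z=f(Y):
- P(X,Z=0) = P(X,Y=0) + P(X,Y=2)
- P(X,Z=1) = P(X,Y=1)

I(X;Z) = I(X;f(Y)) = 0.0385 bits

Verification: 0.0629 ≥ 0.0385 ✓

Information cannot be created by processing; the function f can only lose information about X.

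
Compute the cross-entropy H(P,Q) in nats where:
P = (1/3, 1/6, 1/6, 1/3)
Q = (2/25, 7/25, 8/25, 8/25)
1.6238 nats

Cross-entropy: H(P,Q) = -Σ p(x) log q(x)

Alternatively: H(P,Q) = H(P) + D_KL(P||Q)
H(P) = 1.3297 nats
D_KL(P||Q) = 0.2941 nats

H(P,Q) = 1.3297 + 0.2941 = 1.6238 nats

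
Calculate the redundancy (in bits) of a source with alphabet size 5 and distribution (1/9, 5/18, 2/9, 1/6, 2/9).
0.0611 bits

Redundancy measures how far a source is from maximum entropy:
R = H_max - H(X)

Maximum entropy for 5 symbols: H_max = log_2(5) = 2.3219 bits
Actual entropy: H(X) = 2.2608 bits
Redundancy: R = 2.3219 - 2.2608 = 0.0611 bits

This redundancy represents potential for compression: the source could be compressed by 0.0611 bits per symbol.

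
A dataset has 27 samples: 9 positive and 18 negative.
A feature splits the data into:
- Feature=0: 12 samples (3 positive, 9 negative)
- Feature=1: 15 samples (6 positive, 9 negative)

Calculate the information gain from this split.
0.0183 bits

Information Gain = H(Y) - H(Y|Feature)

Before split:
P(positive) = 9/27 = 0.3333
H(Y) = 0.9183 bits

After split:
Feature=0: H = 0.8113 bits (weight = 12/27)
Feature=1: H = 0.9710 bits (weight = 15/27)
H(Y|Feature) = (12/27)×0.8113 + (15/27)×0.9710 = 0.9000 bits

Information Gain = 0.9183 - 0.9000 = 0.0183 bits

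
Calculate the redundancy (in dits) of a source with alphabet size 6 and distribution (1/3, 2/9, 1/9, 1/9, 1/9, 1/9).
0.0498 dits

Redundancy measures how far a source is from maximum entropy:
R = H_max - H(X)

Maximum entropy for 6 symbols: H_max = log_10(6) = 0.7782 dits
Actual entropy: H(X) = 0.7283 dits
Redundancy: R = 0.7782 - 0.7283 = 0.0498 dits

This redundancy represents potential for compression: the source could be compressed by 0.0498 dits per symbol.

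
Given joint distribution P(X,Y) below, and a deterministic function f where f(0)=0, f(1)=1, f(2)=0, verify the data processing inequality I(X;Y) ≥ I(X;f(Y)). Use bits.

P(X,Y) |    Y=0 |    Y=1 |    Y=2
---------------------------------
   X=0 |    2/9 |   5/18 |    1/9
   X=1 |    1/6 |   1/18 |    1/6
I(X;Y) = 0.0946, I(X;f(Y)) = 0.0807, inequality holds: 0.0946 ≥ 0.0807

Data Processing Inequality: For any Markov chain X → Y → Z, we have I(X;Y) ≥ I(X;Z).

Here Z = f(Y) is a deterministic function of Y, forming X → Y → Z.

Original I(X;Y) = 0.0946 bits

After applying f:
P(X,Z) where Z=f(Y):
- P(X,Z=0) = P(X,Y=0) + P(X,Y=2)
- P(X,Z=1) = P(X,Y=1)

I(X;Z) = I(X;f(Y)) = 0.0807 bits

Verification: 0.0946 ≥ 0.0807 ✓

Information cannot be created by processing; the function f can only lose information about X.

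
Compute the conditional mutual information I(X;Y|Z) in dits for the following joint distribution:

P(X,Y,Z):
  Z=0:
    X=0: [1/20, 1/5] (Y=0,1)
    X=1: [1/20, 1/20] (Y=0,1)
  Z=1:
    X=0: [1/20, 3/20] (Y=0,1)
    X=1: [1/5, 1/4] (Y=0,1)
0.0115 dits

Conditional mutual information: I(X;Y|Z) = H(X|Z) + H(Y|Z) - H(X,Y|Z)

H(Z) = 0.2812
H(X,Z) = 0.5464 → H(X|Z) = 0.2652
H(Y,Z) = 0.5602 → H(Y|Z) = 0.2790
H(X,Y,Z) = 0.8139 → H(X,Y|Z) = 0.5327

I(X;Y|Z) = 0.2652 + 0.2790 - 0.5327 = 0.0115 dits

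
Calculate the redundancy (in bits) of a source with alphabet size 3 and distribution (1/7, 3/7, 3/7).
0.1361 bits

Redundancy measures how far a source is from maximum entropy:
R = H_max - H(X)

Maximum entropy for 3 symbols: H_max = log_2(3) = 1.5850 bits
Actual entropy: H(X) = 1.4488 bits
Redundancy: R = 1.5850 - 1.4488 = 0.1361 bits

This redundancy represents potential for compression: the source could be compressed by 0.1361 bits per symbol.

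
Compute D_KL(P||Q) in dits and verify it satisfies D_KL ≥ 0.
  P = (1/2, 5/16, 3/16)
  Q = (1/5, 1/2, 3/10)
0.0969 dits

KL divergence satisfies the Gibbs inequality: D_KL(P||Q) ≥ 0 for all distributions P, Q.

D_KL(P||Q) = Σ p(x) log(p(x)/q(x))
Term by term:
  x=0: 1/2 × log_10[(1/2)/(1/5)] = 0.1990
  x=1: 5/16 × log_10[(5/16)/(1/2)] = -0.0638
  x=2: 3/16 × log_10[(3/16)/(3/10)] = -0.0383
D_KL(P||Q) = 0.0969 dits

D_KL(P||Q) = 0.0969 ≥ 0 ✓

This non-negativity is a fundamental property: relative entropy cannot be negative because it measures how different Q is from P.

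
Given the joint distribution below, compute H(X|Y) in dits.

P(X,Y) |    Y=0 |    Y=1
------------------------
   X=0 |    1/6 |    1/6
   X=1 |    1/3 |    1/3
0.2764 dits

Using the chain rule: H(X|Y) = H(X,Y) - H(Y)

First, compute H(X,Y) = 0.5775 dits

Marginal P(Y) = (1/2, 1/2)
H(Y) = 0.3010 dits

H(X|Y) = H(X,Y) - H(Y) = 0.5775 - 0.3010 = 0.2764 dits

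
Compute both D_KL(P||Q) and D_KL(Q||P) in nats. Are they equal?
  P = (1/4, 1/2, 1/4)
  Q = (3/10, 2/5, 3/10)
D_KL(P||Q) = 0.0204, D_KL(Q||P) = 0.0201

KL divergence is not symmetric: D_KL(P||Q) ≠ D_KL(Q||P) in general.

D_KL(P||Q) = 0.0204 nats
D_KL(Q||P) = 0.0201 nats

No, they are not equal!

This asymmetry is why KL divergence is not a true distance metric.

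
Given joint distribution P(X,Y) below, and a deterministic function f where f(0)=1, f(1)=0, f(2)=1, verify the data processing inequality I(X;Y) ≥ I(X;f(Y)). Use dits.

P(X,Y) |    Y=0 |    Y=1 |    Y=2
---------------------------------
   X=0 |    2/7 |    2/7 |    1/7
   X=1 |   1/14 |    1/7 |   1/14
I(X;Y) = 0.0045, I(X;f(Y)) = 0.0018, inequality holds: 0.0045 ≥ 0.0018

Data Processing Inequality: For any Markov chain X → Y → Z, we have I(X;Y) ≥ I(X;Z).

Here Z = f(Y) is a deterministic function of Y, forming X → Y → Z.

Original I(X;Y) = 0.0045 dits

After applying f:
P(X,Z) where Z=f(Y):
- P(X,Z=0) = P(X,Y=1)
- P(X,Z=1) = P(X,Y=0) + P(X,Y=2)

I(X;Z) = I(X;f(Y)) = 0.0018 dits

Verification: 0.0045 ≥ 0.0018 ✓

Information cannot be created by processing; the function f can only lose information about X.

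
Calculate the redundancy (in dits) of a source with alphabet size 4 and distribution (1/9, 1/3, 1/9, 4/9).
0.0744 dits

Redundancy measures how far a source is from maximum entropy:
R = H_max - H(X)

Maximum entropy for 4 symbols: H_max = log_10(4) = 0.6021 dits
Actual entropy: H(X) = 0.5276 dits
Redundancy: R = 0.6021 - 0.5276 = 0.0744 dits

This redundancy represents potential for compression: the source could be compressed by 0.0744 dits per symbol.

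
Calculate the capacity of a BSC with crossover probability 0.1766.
0.3274 bits

For a binary symmetric channel (BSC) with error probability p:
Capacity C = 1 - H(p) bits per symbol

where H(p) = -p log₂(p) - (1-p) log₂(1-p) is the binary entropy function.

H(0.1766) = 0.6726 bits
C = 1 - 0.6726 = 0.3274 bits per symbol

This means we can reliably transmit up to 0.3274 bits of information per channel use.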